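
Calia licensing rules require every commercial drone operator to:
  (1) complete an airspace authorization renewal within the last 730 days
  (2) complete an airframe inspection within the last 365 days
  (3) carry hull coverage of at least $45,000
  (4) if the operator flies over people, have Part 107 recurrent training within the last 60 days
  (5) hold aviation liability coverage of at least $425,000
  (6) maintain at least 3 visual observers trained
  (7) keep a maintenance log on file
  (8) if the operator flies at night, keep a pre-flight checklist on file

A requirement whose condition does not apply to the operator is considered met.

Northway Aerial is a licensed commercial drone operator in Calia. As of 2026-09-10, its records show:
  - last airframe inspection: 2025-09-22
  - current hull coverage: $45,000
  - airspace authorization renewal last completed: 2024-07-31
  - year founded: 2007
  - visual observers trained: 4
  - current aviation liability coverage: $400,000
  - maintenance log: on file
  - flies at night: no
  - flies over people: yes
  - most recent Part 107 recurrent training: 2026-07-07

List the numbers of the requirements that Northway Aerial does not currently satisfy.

1, 4, 5

1. airspace authorization renewal 771 days ago vs limit 730 → not met
2. airframe inspection 353 days ago vs limit 365 → met
3. hull coverage $45,000 ≥ $45,000 → met
4. condition 'flies over people' holds; Part 107 recurrent training 65 days ago vs limit 60 → not met
5. aviation liability coverage $400,000 < $425,000 → not met
6. visual observers trained 4 ≥ 3 → met
7. maintenance log present → met
8. condition 'flies at night' does not hold → requirement n/a → met
Not met: 1, 4, 5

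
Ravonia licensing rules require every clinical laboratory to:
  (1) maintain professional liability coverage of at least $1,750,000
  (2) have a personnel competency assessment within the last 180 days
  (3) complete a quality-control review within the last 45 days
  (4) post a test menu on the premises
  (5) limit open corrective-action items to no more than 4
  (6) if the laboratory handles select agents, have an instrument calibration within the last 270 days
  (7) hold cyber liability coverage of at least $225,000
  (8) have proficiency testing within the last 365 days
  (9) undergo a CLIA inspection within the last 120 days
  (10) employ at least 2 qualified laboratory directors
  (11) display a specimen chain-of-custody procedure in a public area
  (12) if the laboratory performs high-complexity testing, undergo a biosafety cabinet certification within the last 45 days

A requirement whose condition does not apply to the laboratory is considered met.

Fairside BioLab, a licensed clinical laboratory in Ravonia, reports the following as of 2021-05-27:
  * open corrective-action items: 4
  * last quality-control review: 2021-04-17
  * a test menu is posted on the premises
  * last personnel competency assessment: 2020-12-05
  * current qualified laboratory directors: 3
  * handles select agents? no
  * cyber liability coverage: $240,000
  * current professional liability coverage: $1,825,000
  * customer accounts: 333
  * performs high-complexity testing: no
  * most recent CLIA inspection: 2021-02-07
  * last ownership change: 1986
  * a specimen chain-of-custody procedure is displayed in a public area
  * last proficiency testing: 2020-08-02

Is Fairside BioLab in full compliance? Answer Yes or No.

Yes

1. professional liability coverage $1,825,000 ≥ $1,750,000 → met
2. personnel competency assessment 173 days ago vs limit 180 → met
3. quality-control review 40 days ago vs limit 45 → met
4. test menu present → met
5. open corrective-action items 4 ≤ 4 → met
6. condition 'handles select agents' does not hold → requirement n/a → met
7. cyber liability coverage $240,000 ≥ $225,000 → met
8. proficiency testing 298 days ago vs limit 365 → met
9. CLIA inspection 109 days ago vs limit 120 → met
10. qualified laboratory directors 3 ≥ 2 → met
11. specimen chain-of-custody procedure present → met
12. condition 'performs high-complexity testing' does not hold → requirement n/a → met
All met.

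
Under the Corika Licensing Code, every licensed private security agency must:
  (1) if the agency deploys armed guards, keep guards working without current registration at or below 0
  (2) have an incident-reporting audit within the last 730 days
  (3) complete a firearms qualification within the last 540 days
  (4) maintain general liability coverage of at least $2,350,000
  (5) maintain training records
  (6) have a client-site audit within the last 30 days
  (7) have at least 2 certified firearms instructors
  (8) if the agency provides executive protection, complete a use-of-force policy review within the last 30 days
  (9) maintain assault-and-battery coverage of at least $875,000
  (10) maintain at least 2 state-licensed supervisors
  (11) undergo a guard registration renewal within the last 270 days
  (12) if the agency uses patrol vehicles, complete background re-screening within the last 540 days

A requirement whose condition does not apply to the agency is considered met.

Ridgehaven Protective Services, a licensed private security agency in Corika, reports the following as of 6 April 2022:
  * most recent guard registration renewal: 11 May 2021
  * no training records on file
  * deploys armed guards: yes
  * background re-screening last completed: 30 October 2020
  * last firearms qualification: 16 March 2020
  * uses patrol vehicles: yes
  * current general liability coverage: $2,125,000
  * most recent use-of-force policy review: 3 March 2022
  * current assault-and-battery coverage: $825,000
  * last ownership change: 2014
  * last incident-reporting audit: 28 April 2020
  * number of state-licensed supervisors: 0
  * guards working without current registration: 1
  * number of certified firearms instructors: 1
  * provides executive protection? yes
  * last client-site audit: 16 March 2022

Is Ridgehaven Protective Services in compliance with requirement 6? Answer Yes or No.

Yes

6. client-site audit 21 days ago vs limit 30 → met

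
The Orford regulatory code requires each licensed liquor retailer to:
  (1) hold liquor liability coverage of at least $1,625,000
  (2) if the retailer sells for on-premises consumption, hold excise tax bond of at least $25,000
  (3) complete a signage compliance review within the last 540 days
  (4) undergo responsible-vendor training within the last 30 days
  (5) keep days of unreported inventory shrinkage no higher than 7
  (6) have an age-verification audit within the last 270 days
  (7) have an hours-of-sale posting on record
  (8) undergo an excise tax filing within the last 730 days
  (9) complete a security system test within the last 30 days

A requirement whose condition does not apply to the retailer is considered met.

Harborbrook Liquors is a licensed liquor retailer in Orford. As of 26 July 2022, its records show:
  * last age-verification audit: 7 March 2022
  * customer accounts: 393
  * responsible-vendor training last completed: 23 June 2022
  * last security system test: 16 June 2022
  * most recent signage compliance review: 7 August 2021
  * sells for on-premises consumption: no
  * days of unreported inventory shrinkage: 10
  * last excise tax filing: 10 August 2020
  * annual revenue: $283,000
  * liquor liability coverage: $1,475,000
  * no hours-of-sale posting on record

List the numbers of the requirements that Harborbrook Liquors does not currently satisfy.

1, 4, 5, 7, 9

1. liquor liability coverage $1,475,000 < $1,625,000 → not met
2. condition 'sells for on-premises consumption' does not hold → requirement n/a → met
3. signage compliance review 353 days ago vs limit 540 → met
4. responsible-vendor training 33 days ago vs limit 30 → not met
5. days of unreported inventory shrinkage 10 > 7 → not met
6. age-verification audit 141 days ago vs limit 270 → met
7. hours-of-sale posting absent → not met
8. excise tax filing 715 days ago vs limit 730 → met
9. security system test 40 days ago vs limit 30 → not met
Not met: 1, 4, 5, 7, 9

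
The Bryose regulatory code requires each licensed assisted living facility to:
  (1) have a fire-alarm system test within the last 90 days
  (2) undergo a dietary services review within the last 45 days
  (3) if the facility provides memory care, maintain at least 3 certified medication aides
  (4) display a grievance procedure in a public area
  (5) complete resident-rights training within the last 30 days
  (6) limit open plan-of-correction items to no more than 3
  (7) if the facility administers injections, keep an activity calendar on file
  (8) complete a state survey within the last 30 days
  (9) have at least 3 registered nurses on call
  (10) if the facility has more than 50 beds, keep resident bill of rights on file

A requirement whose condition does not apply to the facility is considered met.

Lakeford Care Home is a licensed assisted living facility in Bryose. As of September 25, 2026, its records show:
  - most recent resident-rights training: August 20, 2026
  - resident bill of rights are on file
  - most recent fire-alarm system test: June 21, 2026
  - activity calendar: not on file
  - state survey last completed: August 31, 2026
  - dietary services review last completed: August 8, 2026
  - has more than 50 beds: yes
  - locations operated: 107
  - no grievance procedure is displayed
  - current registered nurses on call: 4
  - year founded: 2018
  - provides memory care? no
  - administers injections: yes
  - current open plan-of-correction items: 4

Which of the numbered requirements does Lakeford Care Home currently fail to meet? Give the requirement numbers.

1. fire-alarm system test 96 days ago vs limit 90 → not met
2. dietary services review 48 days ago vs limit 45 → not met
3. condition 'provides memory care' does not hold → requirement n/a → met
4. grievance procedure absent → not met
5. resident-rights training 36 days ago vs limit 30 → not met
6. open plan-of-correction items 4 > 3 → not met
7. condition 'administers injections' holds; activity calendar absent → not met
8. state survey 25 days ago vs limit 30 → met
9. registered nurses on call 4 ≥ 3 → met
10. condition 'has more than 50 beds' holds; resident bill of rights present → met
Not met: 1, 2, 4, 5, 6, 7

1, 2, 4, 5, 6, 7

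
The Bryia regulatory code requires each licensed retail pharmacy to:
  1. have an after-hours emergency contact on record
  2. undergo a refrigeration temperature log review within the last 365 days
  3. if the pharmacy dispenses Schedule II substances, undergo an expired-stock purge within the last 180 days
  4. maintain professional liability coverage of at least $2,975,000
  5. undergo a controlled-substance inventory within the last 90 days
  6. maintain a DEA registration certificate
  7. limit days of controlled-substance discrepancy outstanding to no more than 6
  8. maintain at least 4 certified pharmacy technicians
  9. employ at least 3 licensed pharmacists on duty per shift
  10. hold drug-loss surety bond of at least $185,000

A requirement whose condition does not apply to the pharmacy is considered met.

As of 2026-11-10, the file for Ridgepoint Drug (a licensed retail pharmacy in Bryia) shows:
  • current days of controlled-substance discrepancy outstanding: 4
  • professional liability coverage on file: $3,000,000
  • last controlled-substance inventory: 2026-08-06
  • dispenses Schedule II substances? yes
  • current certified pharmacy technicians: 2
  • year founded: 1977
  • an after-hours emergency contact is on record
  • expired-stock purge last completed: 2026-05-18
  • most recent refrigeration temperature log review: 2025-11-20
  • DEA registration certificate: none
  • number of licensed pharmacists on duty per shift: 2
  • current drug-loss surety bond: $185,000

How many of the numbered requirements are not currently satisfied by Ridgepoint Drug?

4

1. after-hours emergency contact present → met
2. refrigeration temperature log review 355 days ago vs limit 365 → met
3. condition 'dispenses Schedule II substances' holds; expired-stock purge 176 days ago vs limit 180 → met
4. professional liability coverage $3,000,000 ≥ $2,975,000 → met
5. controlled-substance inventory 96 days ago vs limit 90 → not met
6. DEA registration certificate absent → not met
7. days of controlled-substance discrepancy outstanding 4 ≤ 6 → met
8. certified pharmacy technicians 2 < 4 → not met
9. licensed pharmacists on duty per shift 2 < 3 → not met
10. drug-loss surety bond $185,000 ≥ $185,000 → met
Not met: 4 of 10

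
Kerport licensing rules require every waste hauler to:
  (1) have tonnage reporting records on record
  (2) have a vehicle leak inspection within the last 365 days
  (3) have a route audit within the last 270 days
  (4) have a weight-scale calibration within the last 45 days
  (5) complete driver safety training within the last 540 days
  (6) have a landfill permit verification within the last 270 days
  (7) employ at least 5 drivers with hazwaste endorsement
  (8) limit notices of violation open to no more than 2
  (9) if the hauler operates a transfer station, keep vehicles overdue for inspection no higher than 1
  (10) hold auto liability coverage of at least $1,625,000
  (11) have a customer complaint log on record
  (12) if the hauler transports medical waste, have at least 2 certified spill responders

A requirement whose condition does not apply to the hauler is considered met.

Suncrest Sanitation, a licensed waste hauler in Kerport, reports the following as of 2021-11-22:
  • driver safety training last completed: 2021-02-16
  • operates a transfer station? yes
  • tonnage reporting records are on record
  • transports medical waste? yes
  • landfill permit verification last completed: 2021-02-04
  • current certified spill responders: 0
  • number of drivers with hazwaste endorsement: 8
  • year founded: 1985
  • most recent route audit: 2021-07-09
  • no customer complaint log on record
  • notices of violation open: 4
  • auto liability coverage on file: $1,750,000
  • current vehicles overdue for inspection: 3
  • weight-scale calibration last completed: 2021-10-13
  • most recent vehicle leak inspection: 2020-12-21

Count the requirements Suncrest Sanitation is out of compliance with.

1. tonnage reporting records present → met
2. vehicle leak inspection 336 days ago vs limit 365 → met
3. route audit 136 days ago vs limit 270 → met
4. weight-scale calibration 40 days ago vs limit 45 → met
5. driver safety training 279 days ago vs limit 540 → met
6. landfill permit verification 291 days ago vs limit 270 → not met
7. drivers with hazwaste endorsement 8 ≥ 5 → met
8. notices of violation open 4 > 2 → not met
9. condition 'operates a transfer station' holds; vehicles overdue for inspection 3 > 1 → not met
10. auto liability coverage $1,750,000 ≥ $1,625,000 → met
11. customer complaint log absent → not met
12. condition 'transports medical waste' holds; certified spill responders 0 < 2 → not met
Not met: 5 of 12

5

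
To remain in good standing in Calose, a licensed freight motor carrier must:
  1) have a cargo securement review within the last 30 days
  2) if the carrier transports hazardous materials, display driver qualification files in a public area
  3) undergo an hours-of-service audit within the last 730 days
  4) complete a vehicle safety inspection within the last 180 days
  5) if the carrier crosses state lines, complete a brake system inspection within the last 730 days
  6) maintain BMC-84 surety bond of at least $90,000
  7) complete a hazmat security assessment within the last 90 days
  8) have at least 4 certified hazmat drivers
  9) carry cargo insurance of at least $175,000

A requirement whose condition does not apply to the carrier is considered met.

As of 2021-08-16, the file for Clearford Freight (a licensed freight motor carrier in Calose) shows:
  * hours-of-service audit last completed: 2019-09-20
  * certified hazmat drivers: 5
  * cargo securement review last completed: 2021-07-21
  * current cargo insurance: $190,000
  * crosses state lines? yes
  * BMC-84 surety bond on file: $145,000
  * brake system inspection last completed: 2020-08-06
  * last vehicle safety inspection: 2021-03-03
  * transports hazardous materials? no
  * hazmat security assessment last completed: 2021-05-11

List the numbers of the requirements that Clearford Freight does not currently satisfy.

1. cargo securement review 26 days ago vs limit 30 → met
2. condition 'transports hazardous materials' does not hold → requirement n/a → met
3. hours-of-service audit 696 days ago vs limit 730 → met
4. vehicle safety inspection 166 days ago vs limit 180 → met
5. condition 'crosses state lines' holds; brake system inspection 375 days ago vs limit 730 → met
6. BMC-84 surety bond $145,000 ≥ $90,000 → met
7. hazmat security assessment 97 days ago vs limit 90 → not met
8. certified hazmat drivers 5 ≥ 4 → met
9. cargo insurance $190,000 ≥ $175,000 → met
Not met: 7

7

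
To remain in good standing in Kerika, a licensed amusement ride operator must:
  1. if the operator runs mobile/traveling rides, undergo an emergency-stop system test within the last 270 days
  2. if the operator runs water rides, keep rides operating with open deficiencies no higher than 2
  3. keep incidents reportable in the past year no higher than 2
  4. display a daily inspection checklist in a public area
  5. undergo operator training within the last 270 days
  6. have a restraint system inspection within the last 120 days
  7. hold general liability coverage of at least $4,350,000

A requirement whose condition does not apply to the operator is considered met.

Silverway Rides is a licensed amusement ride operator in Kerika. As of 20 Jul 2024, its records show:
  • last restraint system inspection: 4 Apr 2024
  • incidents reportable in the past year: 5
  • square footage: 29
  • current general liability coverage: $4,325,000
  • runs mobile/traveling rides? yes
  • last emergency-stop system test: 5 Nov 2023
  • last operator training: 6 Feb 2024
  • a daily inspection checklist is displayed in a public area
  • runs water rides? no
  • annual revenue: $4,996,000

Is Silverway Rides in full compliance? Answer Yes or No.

1. condition 'runs mobile/traveling rides' holds; emergency-stop system test 258 days ago vs limit 270 → met
2. condition 'runs water rides' does not hold → requirement n/a → met
3. incidents reportable in the past year 5 > 2 → not met
4. daily inspection checklist present → met
5. operator training 165 days ago vs limit 270 → met
6. restraint system inspection 107 days ago vs limit 120 → met
7. general liability coverage $4,325,000 < $4,350,000 → not met
Not met: 3, 7

No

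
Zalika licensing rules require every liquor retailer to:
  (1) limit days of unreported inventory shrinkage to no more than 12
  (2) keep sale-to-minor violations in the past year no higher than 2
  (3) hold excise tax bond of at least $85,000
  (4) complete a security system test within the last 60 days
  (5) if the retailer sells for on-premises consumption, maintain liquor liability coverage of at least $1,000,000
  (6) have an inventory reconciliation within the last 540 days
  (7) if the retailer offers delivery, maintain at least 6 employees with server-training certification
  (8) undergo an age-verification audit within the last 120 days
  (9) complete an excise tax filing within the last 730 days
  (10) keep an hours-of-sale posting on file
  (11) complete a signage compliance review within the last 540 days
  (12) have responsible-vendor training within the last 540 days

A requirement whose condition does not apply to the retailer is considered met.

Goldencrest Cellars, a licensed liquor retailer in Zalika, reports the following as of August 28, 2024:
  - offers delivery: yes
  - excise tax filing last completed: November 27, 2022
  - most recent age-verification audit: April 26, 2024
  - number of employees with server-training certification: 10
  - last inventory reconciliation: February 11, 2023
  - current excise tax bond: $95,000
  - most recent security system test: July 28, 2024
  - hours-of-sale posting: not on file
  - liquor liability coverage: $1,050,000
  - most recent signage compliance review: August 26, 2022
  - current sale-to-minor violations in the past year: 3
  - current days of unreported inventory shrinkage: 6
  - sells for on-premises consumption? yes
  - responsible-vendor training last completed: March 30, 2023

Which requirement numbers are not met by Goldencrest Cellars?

2, 6, 8, 10, 11

1. days of unreported inventory shrinkage 6 ≤ 12 → met
2. sale-to-minor violations in the past year 3 > 2 → not met
3. excise tax bond $95,000 ≥ $85,000 → met
4. security system test 31 days ago vs limit 60 → met
5. condition 'sells for on-premises consumption' holds; liquor liability coverage $1,050,000 ≥ $1,000,000 → met
6. inventory reconciliation 564 days ago vs limit 540 → not met
7. condition 'offers delivery' holds; employees with server-training certification 10 ≥ 6 → met
8. age-verification audit 124 days ago vs limit 120 → not met
9. excise tax filing 640 days ago vs limit 730 → met
10. hours-of-sale posting absent → not met
11. signage compliance review 733 days ago vs limit 540 → not met
12. responsible-vendor training 517 days ago vs limit 540 → met
Not met: 2, 6, 8, 10, 11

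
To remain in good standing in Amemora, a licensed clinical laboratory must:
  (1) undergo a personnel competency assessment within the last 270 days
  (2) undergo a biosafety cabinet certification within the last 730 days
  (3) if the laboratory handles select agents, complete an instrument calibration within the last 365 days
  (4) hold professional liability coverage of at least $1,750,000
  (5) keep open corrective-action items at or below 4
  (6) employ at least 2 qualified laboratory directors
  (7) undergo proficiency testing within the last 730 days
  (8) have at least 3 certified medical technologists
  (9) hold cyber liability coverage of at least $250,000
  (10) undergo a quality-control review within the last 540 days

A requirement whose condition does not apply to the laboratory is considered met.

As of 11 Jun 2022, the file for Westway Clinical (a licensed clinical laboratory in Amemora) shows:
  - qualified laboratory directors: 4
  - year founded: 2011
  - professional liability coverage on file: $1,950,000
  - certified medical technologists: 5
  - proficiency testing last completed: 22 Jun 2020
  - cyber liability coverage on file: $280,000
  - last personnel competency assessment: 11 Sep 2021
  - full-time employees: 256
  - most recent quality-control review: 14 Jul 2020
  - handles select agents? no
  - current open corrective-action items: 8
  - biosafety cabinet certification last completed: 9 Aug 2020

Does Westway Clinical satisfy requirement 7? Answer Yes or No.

Yes

7. proficiency testing 719 days ago vs limit 730 → met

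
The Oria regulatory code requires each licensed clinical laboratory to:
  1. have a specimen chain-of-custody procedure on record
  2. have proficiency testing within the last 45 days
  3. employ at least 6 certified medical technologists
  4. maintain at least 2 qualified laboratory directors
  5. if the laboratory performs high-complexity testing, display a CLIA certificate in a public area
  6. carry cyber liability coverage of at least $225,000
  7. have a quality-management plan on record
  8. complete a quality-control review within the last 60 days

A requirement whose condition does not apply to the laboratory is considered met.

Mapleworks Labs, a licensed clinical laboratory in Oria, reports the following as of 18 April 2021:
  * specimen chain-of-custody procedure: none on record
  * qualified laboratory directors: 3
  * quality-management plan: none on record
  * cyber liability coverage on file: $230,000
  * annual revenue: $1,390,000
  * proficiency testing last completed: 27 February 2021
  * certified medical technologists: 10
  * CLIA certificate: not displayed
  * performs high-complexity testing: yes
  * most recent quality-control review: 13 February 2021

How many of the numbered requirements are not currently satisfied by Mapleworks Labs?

5

1. specimen chain-of-custody procedure absent → not met
2. proficiency testing 50 days ago vs limit 45 → not met
3. certified medical technologists 10 ≥ 6 → met
4. qualified laboratory directors 3 ≥ 2 → met
5. condition 'performs high-complexity testing' holds; CLIA certificate absent → not met
6. cyber liability coverage $230,000 ≥ $225,000 → met
7. quality-management plan absent → not met
8. quality-control review 64 days ago vs limit 60 → not met
Not met: 5 of 8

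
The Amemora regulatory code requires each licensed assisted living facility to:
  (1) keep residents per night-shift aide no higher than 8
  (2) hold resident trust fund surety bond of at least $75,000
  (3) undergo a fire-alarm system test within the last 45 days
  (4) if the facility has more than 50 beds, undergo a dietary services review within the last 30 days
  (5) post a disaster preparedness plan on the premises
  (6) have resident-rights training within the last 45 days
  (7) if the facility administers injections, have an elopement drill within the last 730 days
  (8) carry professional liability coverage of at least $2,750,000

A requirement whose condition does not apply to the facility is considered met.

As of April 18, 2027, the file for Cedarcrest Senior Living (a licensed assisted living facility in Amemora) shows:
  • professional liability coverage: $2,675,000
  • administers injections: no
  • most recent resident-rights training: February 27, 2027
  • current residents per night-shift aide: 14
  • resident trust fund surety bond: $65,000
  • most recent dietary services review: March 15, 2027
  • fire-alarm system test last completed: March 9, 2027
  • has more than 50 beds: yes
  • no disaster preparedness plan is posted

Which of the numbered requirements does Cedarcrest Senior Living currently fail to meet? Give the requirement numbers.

1. residents per night-shift aide 14 > 8 → not met
2. resident trust fund surety bond $65,000 < $75,000 → not met
3. fire-alarm system test 40 days ago vs limit 45 → met
4. condition 'has more than 50 beds' holds; dietary services review 34 days ago vs limit 30 → not met
5. disaster preparedness plan absent → not met
6. resident-rights training 50 days ago vs limit 45 → not met
7. condition 'administers injections' does not hold → requirement n/a → met
8. professional liability coverage $2,675,000 < $2,750,000 → not met
Not met: 1, 2, 4, 5, 6, 8

1, 2, 4, 5, 6, 8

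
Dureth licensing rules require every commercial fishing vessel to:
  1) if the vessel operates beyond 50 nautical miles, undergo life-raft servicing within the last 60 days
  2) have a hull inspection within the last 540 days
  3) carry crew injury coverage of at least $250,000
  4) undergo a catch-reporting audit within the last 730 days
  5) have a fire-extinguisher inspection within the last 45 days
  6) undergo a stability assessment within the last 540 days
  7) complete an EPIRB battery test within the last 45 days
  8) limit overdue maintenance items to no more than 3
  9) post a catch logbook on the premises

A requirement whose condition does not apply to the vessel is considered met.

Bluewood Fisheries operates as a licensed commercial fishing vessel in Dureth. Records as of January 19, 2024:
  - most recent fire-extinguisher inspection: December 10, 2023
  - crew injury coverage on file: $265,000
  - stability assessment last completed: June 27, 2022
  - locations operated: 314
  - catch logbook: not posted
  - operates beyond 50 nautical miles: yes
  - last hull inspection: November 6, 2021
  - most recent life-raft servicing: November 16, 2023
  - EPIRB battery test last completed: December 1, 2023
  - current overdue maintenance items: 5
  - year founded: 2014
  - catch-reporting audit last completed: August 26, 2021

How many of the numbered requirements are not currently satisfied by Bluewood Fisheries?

1. condition 'operates beyond 50 nautical miles' holds; life-raft servicing 64 days ago vs limit 60 → not met
2. hull inspection 804 days ago vs limit 540 → not met
3. crew injury coverage $265,000 ≥ $250,000 → met
4. catch-reporting audit 876 days ago vs limit 730 → not met
5. fire-extinguisher inspection 40 days ago vs limit 45 → met
6. stability assessment 571 days ago vs limit 540 → not met
7. EPIRB battery test 49 days ago vs limit 45 → not met
8. overdue maintenance items 5 > 3 → not met
9. catch logbook absent → not met
Not met: 7 of 9

7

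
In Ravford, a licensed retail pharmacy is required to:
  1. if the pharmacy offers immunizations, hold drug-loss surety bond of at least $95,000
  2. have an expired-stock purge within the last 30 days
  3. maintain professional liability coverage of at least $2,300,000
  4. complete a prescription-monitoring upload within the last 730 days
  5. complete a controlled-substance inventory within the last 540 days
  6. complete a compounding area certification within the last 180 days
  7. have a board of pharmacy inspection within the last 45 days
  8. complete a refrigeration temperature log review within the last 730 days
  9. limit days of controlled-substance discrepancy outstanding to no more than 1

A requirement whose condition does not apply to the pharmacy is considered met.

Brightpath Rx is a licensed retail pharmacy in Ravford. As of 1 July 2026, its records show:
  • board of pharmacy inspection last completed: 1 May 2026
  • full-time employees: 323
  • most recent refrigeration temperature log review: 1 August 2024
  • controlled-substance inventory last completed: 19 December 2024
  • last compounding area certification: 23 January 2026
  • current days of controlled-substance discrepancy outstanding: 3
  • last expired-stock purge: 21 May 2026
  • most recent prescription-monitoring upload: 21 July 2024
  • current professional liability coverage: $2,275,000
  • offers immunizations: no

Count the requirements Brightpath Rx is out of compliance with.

5

1. condition 'offers immunizations' does not hold → requirement n/a → met
2. expired-stock purge 41 days ago vs limit 30 → not met
3. professional liability coverage $2,275,000 < $2,300,000 → not met
4. prescription-monitoring upload 710 days ago vs limit 730 → met
5. controlled-substance inventory 559 days ago vs limit 540 → not met
6. compounding area certification 159 days ago vs limit 180 → met
7. board of pharmacy inspection 61 days ago vs limit 45 → not met
8. refrigeration temperature log review 699 days ago vs limit 730 → met
9. days of controlled-substance discrepancy outstanding 3 > 1 → not met
Not met: 5 of 9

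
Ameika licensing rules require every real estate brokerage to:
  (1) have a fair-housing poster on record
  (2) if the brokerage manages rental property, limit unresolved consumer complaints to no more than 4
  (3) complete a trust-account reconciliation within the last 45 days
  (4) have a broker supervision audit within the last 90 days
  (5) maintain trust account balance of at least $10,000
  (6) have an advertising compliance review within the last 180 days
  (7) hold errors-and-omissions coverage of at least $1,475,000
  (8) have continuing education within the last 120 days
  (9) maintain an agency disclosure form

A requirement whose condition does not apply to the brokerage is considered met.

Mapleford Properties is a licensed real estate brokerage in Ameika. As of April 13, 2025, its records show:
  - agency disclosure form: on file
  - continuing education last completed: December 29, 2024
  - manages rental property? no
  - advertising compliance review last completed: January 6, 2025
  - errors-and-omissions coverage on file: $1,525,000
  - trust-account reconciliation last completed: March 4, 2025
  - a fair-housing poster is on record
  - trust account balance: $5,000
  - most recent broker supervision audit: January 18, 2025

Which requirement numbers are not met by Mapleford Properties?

5

1. fair-housing poster present → met
2. condition 'manages rental property' does not hold → requirement n/a → met
3. trust-account reconciliation 40 days ago vs limit 45 → met
4. broker supervision audit 85 days ago vs limit 90 → met
5. trust account balance $5,000 < $10,000 → not met
6. advertising compliance review 97 days ago vs limit 180 → met
7. errors-and-omissions coverage $1,525,000 ≥ $1,475,000 → met
8. continuing education 105 days ago vs limit 120 → met
9. agency disclosure form present → met
Not met: 5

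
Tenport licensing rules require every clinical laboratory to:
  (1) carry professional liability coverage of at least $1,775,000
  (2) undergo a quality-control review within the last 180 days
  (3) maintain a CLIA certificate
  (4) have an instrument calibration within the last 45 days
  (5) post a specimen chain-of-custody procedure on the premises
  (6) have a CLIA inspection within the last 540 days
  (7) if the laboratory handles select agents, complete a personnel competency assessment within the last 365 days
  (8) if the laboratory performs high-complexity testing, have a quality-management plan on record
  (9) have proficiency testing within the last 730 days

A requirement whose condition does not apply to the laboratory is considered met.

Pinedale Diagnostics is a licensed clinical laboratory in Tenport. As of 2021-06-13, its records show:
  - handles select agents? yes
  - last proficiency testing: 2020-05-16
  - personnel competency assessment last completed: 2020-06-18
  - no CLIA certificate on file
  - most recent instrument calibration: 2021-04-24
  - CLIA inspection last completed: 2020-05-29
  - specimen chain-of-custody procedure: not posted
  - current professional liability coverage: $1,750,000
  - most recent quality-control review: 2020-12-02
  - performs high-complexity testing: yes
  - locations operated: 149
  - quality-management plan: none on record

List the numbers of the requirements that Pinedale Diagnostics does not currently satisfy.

1, 2, 3, 4, 5, 8

1. professional liability coverage $1,750,000 < $1,775,000 → not met
2. quality-control review 193 days ago vs limit 180 → not met
3. CLIA certificate absent → not met
4. instrument calibration 50 days ago vs limit 45 → not met
5. specimen chain-of-custody procedure absent → not met
6. CLIA inspection 380 days ago vs limit 540 → met
7. condition 'handles select agents' holds; personnel competency assessment 360 days ago vs limit 365 → met
8. condition 'performs high-complexity testing' holds; quality-management plan absent → not met
9. proficiency testing 393 days ago vs limit 730 → met
Not met: 1, 2, 3, 4, 5, 8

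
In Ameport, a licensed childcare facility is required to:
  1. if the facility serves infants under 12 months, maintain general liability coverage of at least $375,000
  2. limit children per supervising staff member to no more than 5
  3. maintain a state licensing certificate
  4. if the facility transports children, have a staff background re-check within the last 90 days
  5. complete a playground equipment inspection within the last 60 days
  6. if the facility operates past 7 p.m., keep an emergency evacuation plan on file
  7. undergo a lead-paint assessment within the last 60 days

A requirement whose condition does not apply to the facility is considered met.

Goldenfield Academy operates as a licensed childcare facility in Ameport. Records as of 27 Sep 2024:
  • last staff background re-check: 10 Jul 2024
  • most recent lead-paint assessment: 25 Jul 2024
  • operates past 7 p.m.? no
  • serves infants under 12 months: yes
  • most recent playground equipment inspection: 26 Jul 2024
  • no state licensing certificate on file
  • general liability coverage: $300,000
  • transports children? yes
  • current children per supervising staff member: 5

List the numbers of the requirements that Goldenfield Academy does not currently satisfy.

1, 3, 5, 7

1. condition 'serves infants under 12 months' holds; general liability coverage $300,000 < $375,000 → not met
2. children per supervising staff member 5 ≤ 5 → met
3. state licensing certificate absent → not met
4. condition 'transports children' holds; staff background re-check 79 days ago vs limit 90 → met
5. playground equipment inspection 63 days ago vs limit 60 → not met
6. condition 'operates past 7 p.m.' does not hold → requirement n/a → met
7. lead-paint assessment 64 days ago vs limit 60 → not met
Not met: 1, 3, 5, 7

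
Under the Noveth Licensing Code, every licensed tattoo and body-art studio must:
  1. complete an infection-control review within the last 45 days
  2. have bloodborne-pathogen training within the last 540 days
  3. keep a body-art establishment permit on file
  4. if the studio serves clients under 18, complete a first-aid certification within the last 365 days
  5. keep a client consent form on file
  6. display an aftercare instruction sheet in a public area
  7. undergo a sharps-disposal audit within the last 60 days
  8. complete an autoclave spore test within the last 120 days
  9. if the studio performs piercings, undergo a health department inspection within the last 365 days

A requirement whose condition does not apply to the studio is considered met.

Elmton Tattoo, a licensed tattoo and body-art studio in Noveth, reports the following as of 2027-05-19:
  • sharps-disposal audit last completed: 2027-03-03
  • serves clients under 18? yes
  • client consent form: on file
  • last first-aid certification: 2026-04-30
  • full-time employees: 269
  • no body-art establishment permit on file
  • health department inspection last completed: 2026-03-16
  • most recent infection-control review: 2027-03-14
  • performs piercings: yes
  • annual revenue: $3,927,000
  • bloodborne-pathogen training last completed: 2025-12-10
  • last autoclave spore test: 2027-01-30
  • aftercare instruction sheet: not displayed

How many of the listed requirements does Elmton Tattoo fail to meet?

6

1. infection-control review 66 days ago vs limit 45 → not met
2. bloodborne-pathogen training 525 days ago vs limit 540 → met
3. body-art establishment permit absent → not met
4. condition 'serves clients under 18' holds; first-aid certification 384 days ago vs limit 365 → not met
5. client consent form present → met
6. aftercare instruction sheet absent → not met
7. sharps-disposal audit 77 days ago vs limit 60 → not met
8. autoclave spore test 109 days ago vs limit 120 → met
9. condition 'performs piercings' holds; health department inspection 429 days ago vs limit 365 → not met
Not met: 6 of 9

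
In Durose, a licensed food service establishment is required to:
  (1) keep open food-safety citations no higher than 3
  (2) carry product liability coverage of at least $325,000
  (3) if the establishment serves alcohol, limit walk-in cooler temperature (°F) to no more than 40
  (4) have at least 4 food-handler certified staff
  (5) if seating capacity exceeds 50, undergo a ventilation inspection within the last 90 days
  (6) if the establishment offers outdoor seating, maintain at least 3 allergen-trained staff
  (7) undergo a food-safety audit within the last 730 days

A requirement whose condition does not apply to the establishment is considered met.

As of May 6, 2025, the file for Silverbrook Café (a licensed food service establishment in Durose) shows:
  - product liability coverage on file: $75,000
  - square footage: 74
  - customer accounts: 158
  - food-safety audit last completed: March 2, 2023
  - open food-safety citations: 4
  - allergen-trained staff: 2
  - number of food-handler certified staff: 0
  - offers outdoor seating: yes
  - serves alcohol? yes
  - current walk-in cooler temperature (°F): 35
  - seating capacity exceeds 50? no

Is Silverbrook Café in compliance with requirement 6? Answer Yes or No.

6. condition 'offers outdoor seating' holds; allergen-trained staff 2 < 3 → not met

No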